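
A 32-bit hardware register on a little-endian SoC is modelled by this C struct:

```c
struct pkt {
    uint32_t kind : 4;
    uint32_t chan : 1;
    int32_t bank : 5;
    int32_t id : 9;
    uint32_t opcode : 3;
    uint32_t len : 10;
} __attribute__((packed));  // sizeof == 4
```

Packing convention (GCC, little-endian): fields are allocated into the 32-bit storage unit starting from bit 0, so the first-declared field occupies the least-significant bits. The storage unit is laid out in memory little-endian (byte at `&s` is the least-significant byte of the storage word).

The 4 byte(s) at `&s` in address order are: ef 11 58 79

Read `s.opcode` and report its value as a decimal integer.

[0]=0xef [1]=0x11 [2]=0x58 [3]=0x79 (little-endian) → word 0x795811ef
kind [0+:4] = (word>>0) & 0xf = 15
chan [4+:1] = (word>>4) & 0x1 = 0
bank [5+:5] = (word>>5) & 0x1f = 15
id [10+:9] = (word>>10) & 0x1ff = 4
opcode [19+:3] = (word>>19) & 0x7 = 3  ←
len [22+:10] = (word>>22) & 0x3ff = 485

3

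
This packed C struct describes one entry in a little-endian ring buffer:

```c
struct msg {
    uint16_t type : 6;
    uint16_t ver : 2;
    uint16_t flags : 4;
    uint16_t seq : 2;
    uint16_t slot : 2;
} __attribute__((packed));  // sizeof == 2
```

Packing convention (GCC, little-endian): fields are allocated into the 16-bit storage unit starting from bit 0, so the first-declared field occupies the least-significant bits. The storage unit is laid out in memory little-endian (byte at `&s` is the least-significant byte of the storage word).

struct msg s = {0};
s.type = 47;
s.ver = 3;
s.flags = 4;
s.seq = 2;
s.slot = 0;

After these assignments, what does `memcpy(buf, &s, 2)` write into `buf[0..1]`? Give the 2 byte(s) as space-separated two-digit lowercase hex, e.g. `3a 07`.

ef 24

type (6b) val=47 bits=0x2f at bit 0: 0x002f
ver (2b) val=3 bits=0x3 at bit 6: 0x00ef
flags (4b) val=4 bits=0x4 at bit 8: 0x04ef
seq (2b) val=2 bits=0x2 at bit 12: 0x24ef
slot (2b) val=0 bits=0x0 at bit 14: 0x24ef
word = 0x24ef → little-endian bytes:
  [0]=0xef  [1]=0x24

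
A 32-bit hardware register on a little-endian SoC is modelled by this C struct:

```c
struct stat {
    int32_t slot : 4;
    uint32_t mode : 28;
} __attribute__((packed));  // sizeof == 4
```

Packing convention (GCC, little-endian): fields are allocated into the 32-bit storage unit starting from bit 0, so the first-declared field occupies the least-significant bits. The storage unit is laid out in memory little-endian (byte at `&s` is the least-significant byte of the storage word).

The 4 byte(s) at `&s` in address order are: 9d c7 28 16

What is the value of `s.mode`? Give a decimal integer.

23235705

[0]=0x9d [1]=0xc7 [2]=0x28 [3]=0x16 (little-endian) → word 0x1628c79d
slot:4 @ bit 0 → (0x1628c79d>>0)&0xf = 0xd
mode:28 @ bit 4 → (0x1628c79d>>4)&0xfffffff = 0x1628c79  ←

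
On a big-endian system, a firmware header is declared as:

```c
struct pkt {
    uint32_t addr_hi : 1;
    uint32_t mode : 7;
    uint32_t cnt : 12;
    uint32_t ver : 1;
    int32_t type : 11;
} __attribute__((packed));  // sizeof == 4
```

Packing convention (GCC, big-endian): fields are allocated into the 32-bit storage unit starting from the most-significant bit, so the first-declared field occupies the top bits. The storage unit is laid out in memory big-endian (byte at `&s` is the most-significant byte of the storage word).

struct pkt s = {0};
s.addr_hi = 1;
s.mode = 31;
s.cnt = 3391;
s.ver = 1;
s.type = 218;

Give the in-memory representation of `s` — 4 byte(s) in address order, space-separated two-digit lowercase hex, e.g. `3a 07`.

9f d3 f8 da

[31+:1] addr_hi=1 & 0x1 = 0x1; word=0x80000000
[24+:7] mode=31 & 0x7f = 0x1f; word=0x9f000000
[12+:12] cnt=3391 & 0xfff = 0xd3f; word=0x9fd3f000
[11+:1] ver=1 & 0x1 = 0x1; word=0x9fd3f800
[0+:11] type=218 & 0x7ff = 0xda; word=0x9fd3f8da
word = 0x9fd3f8da → big-endian bytes:
  [0]=0x9f  [1]=0xd3  [2]=0xf8  [3]=0xda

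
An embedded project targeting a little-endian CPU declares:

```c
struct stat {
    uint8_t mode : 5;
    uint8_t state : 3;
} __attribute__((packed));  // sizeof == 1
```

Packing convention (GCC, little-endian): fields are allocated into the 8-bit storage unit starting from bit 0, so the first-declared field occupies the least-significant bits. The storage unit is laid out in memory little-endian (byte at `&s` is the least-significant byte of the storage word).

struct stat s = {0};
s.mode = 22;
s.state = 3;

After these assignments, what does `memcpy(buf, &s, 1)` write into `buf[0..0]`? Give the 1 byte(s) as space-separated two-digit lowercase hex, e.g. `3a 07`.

[0+:5] mode=22 & 0x1f = 0x16; word=0x16
[5+:3] state=3 & 0x7 = 0x3; word=0x76
word = 0x76 → little-endian bytes:
  [0]=0x76

76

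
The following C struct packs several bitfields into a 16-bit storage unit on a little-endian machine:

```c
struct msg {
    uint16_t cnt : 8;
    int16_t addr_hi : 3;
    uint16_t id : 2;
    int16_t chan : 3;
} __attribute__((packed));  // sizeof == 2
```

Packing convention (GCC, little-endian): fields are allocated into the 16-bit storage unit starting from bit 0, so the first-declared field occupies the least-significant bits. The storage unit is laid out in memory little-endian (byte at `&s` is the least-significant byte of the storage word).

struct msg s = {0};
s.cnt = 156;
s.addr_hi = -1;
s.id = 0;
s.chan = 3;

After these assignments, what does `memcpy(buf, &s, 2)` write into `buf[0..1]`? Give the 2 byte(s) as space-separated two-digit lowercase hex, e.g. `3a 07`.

9c 67

[0+:8] cnt=156 & 0xff = 0x9c; word=0x009c
[8+:3] addr_hi=-1 & 0x7 = 0x7; word=0x079c
[11+:2] id=0 & 0x3 = 0x0; word=0x079c
[13+:3] chan=3 & 0x7 = 0x3; word=0x679c
word = 0x679c → little-endian bytes:
  [0]=0x9c  [1]=0x67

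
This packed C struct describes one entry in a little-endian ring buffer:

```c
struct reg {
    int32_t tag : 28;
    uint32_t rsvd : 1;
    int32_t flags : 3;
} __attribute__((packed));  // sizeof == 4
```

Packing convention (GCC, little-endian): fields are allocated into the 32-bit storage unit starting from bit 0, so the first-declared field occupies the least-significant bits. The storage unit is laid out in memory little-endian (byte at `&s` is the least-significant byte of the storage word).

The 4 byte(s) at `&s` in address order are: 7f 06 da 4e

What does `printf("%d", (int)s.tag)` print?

-19265921

[0]=0x7f [1]=0x06 [2]=0xda [3]=0x4e (little-endian) → word 0x4eda067f
tag [0+:28] = (word>>0) & 0xfffffff = 249169535  ←
rsvd [28+:1] = (word>>28) & 0x1 = 0
flags [29+:3] = (word>>29) & 0x7 = 2
tag signed 28b, MSB=1: 249169535 - 268435456 = -19265921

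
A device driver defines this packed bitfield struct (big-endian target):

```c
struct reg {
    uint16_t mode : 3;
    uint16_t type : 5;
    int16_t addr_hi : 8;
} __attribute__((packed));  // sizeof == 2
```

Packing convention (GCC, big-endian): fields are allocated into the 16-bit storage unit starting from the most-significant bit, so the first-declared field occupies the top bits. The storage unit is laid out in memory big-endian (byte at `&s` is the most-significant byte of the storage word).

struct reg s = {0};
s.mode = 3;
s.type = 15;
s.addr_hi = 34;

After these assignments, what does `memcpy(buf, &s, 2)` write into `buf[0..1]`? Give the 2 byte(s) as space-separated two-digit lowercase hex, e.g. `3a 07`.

6f 22

mode:3 = 3 → 0x3 << 13 → word 0x6000
type:5 = 15 → 0xf << 8 → word 0x6f00
addr_hi:8 = 34 → 0x22 << 0 → word 0x6f22
word = 0x6f22 → big-endian bytes:
  [0]=0x6f  [1]=0x22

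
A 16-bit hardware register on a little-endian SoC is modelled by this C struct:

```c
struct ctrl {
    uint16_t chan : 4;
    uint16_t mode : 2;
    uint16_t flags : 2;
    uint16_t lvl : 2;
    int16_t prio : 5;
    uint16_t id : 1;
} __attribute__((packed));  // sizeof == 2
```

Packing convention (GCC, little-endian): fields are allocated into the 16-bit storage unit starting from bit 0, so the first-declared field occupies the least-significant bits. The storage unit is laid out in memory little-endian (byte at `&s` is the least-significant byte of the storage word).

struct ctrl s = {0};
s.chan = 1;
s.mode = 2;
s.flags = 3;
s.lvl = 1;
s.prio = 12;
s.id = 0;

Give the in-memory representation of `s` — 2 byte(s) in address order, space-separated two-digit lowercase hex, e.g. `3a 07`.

e1 31

[0+:4] chan=1 & 0xf = 0x1; word=0x0001
[4+:2] mode=2 & 0x3 = 0x2; word=0x0021
[6+:2] flags=3 & 0x3 = 0x3; word=0x00e1
[8+:2] lvl=1 & 0x3 = 0x1; word=0x01e1
[10+:5] prio=12 & 0x1f = 0xc; word=0x31e1
[15+:1] id=0 & 0x1 = 0x0; word=0x31e1
word = 0x31e1 → little-endian bytes:
  [0]=0xe1  [1]=0x31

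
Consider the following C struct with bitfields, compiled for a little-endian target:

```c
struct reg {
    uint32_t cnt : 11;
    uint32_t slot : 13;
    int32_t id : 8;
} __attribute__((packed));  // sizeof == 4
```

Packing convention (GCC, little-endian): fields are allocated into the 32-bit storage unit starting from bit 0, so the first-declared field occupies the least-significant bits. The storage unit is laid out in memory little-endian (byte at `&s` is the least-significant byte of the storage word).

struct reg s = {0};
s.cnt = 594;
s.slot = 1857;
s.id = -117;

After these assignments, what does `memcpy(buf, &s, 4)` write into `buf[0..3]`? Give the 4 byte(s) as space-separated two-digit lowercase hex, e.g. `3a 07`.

52 0a 3a 8b

cnt (11b) val=594 bits=0x252 at bit 0: 0x00000252
slot (13b) val=1857 bits=0x741 at bit 11: 0x003a0a52
id (8b) val=-117 bits=0x8b at bit 24: 0x8b3a0a52
word = 0x8b3a0a52 → little-endian bytes:
  [0]=0x52  [1]=0x0a  [2]=0x3a  [3]=0x8b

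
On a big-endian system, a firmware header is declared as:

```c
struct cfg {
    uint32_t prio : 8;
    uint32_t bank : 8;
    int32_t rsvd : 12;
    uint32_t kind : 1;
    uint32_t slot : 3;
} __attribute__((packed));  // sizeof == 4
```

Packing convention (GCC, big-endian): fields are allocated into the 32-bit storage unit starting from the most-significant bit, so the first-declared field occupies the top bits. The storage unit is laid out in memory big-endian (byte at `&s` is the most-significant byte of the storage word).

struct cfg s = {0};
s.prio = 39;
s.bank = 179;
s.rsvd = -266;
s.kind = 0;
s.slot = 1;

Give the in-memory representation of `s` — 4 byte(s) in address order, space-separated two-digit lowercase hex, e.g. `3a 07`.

prio:8 = 39 → 0x27 << 24 → word 0x27000000
bank:8 = 179 → 0xb3 << 16 → word 0x27b30000
rsvd:12 = -266 → 0xef6 << 4 → word 0x27b3ef60
kind:1 = 0 → 0x0 << 3 → word 0x27b3ef60
slot:3 = 1 → 0x1 << 0 → word 0x27b3ef61
word = 0x27b3ef61 → big-endian bytes:
  [0]=0x27  [1]=0xb3  [2]=0xef  [3]=0x61

27 b3 ef 61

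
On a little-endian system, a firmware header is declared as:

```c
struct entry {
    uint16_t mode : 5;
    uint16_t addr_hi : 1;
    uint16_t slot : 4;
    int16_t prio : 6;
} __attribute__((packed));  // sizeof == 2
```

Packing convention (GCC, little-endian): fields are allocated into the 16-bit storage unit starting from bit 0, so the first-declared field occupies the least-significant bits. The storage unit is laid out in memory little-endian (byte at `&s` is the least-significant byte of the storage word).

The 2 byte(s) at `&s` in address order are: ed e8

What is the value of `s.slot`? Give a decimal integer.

3

[0]=0xed [1]=0xe8 (little-endian) → word 0xe8ed
mode:5 @ bit 0 → (0xe8ed>>0)&0x1f = 0xd
addr_hi:1 @ bit 5 → (0xe8ed>>5)&0x1 = 0x1
slot:4 @ bit 6 → (0xe8ed>>6)&0xf = 0x3  ←
prio:6 @ bit 10 → (0xe8ed>>10)&0x3f = 0x3a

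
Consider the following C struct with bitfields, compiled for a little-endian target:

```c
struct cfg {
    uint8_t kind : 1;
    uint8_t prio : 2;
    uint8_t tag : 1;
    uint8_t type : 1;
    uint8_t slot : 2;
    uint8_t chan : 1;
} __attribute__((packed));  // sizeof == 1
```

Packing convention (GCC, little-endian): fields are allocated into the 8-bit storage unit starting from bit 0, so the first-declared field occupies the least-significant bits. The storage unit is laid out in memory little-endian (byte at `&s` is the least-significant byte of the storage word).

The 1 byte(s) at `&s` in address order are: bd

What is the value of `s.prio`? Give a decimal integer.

[0]=0xbd (little-endian) → word 0xbd
kind [0+:1] = (word>>0) & 0x1 = 1
prio [1+:2] = (word>>1) & 0x3 = 2  ←
tag [3+:1] = (word>>3) & 0x1 = 1
type [4+:1] = (word>>4) & 0x1 = 1
slot [5+:2] = (word>>5) & 0x3 = 1
chan [7+:1] = (word>>7) & 0x1 = 1

2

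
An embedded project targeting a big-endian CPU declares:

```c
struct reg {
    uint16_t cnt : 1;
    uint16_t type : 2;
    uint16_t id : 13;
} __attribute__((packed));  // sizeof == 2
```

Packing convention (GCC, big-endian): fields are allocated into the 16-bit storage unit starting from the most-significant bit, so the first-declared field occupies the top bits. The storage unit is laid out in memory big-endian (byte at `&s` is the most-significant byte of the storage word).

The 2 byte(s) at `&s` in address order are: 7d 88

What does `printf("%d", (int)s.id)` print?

7560

[0]=0x7d [1]=0x88 (big-endian) → word 0x7d88
cnt:1 @ bit 15 → (0x7d88>>15)&0x1 = 0x0
type:2 @ bit 13 → (0x7d88>>13)&0x3 = 0x3
id:13 @ bit 0 → (0x7d88>>0)&0x1fff = 0x1d88  ←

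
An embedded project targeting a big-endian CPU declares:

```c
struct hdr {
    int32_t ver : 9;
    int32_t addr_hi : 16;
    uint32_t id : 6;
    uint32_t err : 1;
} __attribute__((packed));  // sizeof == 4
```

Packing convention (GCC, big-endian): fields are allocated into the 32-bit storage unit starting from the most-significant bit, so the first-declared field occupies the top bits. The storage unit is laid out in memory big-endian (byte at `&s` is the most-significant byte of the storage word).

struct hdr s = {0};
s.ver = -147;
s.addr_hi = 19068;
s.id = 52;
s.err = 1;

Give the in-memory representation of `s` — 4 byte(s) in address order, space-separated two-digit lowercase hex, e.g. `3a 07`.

[23+:9] ver=-147 & 0x1ff = 0x16d; word=0xb6800000
[7+:16] addr_hi=19068 & 0xffff = 0x4a7c; word=0xb6a53e00
[1+:6] id=52 & 0x3f = 0x34; word=0xb6a53e68
[0+:1] err=1 & 0x1 = 0x1; word=0xb6a53e69
word = 0xb6a53e69 → big-endian bytes:
  [0]=0xb6  [1]=0xa5  [2]=0x3e  [3]=0x69

b6 a5 3e 69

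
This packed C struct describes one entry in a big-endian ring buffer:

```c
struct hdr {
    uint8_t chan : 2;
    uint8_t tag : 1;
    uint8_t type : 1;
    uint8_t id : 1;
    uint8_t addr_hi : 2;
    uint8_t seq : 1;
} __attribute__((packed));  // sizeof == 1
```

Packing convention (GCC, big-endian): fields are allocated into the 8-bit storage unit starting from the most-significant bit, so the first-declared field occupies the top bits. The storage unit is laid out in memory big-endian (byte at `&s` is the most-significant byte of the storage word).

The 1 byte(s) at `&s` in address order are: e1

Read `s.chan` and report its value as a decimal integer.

[0]=0xe1 (big-endian) → word 0xe1
chan:2 @ bit 6 → (0xe1>>6)&0x3 = 0x3  ←
tag:1 @ bit 5 → (0xe1>>5)&0x1 = 0x1
type:1 @ bit 4 → (0xe1>>4)&0x1 = 0x0
id:1 @ bit 3 → (0xe1>>3)&0x1 = 0x0
addr_hi:2 @ bit 1 → (0xe1>>1)&0x3 = 0x0
seq:1 @ bit 0 → (0xe1>>0)&0x1 = 0x1

3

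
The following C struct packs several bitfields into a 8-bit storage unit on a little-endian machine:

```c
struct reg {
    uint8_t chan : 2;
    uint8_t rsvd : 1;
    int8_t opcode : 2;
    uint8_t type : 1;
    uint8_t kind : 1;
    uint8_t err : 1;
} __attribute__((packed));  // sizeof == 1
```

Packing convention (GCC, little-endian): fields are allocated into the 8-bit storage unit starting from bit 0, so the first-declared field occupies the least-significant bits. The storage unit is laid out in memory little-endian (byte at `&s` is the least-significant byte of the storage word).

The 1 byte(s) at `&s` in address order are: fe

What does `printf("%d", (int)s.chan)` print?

[0]=0xfe (little-endian) → word 0xfe
chan [0+:2] = (word>>0) & 0x3 = 2  ←
rsvd [2+:1] = (word>>2) & 0x1 = 1
opcode [3+:2] = (word>>3) & 0x3 = 3
type [5+:1] = (word>>5) & 0x1 = 1
kind [6+:1] = (word>>6) & 0x1 = 1
err [7+:1] = (word>>7) & 0x1 = 1

2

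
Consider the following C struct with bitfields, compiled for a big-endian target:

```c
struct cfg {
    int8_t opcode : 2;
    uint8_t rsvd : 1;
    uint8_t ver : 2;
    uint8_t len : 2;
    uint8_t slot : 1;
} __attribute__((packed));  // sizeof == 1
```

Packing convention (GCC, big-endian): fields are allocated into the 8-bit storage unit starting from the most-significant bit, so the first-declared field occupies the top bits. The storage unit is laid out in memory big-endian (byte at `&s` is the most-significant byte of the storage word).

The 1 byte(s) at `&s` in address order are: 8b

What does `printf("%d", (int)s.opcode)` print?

[0]=0x8b (big-endian) → word 0x8b
opcode:2 @ bit 6 → (0x8b>>6)&0x3 = 0x2  ←
rsvd:1 @ bit 5 → (0x8b>>5)&0x1 = 0x0
ver:2 @ bit 3 → (0x8b>>3)&0x3 = 0x1
len:2 @ bit 1 → (0x8b>>1)&0x3 = 0x1
slot:1 @ bit 0 → (0x8b>>0)&0x1 = 0x1
opcode signed 2b, MSB=1: 2 - 4 = -2

-2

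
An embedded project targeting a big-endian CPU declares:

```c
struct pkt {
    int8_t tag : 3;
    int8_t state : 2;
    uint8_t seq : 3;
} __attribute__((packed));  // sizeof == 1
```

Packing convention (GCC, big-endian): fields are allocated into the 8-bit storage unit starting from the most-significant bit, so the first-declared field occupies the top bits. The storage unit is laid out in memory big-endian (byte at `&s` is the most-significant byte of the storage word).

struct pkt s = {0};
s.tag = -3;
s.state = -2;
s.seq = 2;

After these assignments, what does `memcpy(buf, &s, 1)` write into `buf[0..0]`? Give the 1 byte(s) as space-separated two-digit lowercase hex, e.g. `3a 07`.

[5+:3] tag=-3 & 0x7 = 0x5; word=0xa0
[3+:2] state=-2 & 0x3 = 0x2; word=0xb0
[0+:3] seq=2 & 0x7 = 0x2; word=0xb2
word = 0xb2 → big-endian bytes:
  [0]=0xb2

b2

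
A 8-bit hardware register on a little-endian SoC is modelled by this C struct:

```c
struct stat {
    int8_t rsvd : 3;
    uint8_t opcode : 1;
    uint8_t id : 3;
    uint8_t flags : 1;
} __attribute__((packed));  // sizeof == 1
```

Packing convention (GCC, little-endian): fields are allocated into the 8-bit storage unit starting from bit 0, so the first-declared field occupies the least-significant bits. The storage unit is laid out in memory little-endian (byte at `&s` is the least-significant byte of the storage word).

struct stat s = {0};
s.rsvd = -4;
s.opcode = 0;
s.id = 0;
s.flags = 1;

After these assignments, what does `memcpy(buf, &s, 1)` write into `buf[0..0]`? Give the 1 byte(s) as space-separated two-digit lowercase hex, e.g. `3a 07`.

84

rsvd (3b) val=-4 bits=0x4 at bit 0: 0x04
opcode (1b) val=0 bits=0x0 at bit 3: 0x04
id (3b) val=0 bits=0x0 at bit 4: 0x04
flags (1b) val=1 bits=0x1 at bit 7: 0x84
word = 0x84 → little-endian bytes:
  [0]=0x84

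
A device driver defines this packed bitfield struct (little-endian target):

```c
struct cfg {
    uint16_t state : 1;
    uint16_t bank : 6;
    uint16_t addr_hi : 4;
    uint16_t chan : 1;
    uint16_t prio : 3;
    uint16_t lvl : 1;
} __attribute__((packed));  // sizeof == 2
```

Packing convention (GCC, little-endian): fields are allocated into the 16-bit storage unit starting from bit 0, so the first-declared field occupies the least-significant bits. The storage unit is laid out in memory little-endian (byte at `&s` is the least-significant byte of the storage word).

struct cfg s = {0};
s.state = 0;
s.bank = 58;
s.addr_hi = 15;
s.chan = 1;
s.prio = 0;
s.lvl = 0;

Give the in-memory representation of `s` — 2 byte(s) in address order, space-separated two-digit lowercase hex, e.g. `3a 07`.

state (1b) val=0 bits=0x0 at bit 0: 0x0000
bank (6b) val=58 bits=0x3a at bit 1: 0x0074
addr_hi (4b) val=15 bits=0xf at bit 7: 0x07f4
chan (1b) val=1 bits=0x1 at bit 11: 0x0ff4
prio (3b) val=0 bits=0x0 at bit 12: 0x0ff4
lvl (1b) val=0 bits=0x0 at bit 15: 0x0ff4
word = 0x0ff4 → little-endian bytes:
  [0]=0xf4  [1]=0x0f

f4 0f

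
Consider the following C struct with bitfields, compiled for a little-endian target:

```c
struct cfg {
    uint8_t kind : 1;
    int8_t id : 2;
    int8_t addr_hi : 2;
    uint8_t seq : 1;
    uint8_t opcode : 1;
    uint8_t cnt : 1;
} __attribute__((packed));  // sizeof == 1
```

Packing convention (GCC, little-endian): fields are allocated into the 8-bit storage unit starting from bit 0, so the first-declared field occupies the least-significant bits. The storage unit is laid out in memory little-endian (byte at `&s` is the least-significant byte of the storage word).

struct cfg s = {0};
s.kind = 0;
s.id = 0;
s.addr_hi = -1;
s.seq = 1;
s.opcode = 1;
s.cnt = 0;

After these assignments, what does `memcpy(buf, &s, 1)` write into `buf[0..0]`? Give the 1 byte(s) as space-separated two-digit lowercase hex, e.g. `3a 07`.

78

[0+:1] kind=0 & 0x1 = 0x0; word=0x00
[1+:2] id=0 & 0x3 = 0x0; word=0x00
[3+:2] addr_hi=-1 & 0x3 = 0x3; word=0x18
[5+:1] seq=1 & 0x1 = 0x1; word=0x38
[6+:1] opcode=1 & 0x1 = 0x1; word=0x78
[7+:1] cnt=0 & 0x1 = 0x0; word=0x78
word = 0x78 → little-endian bytes:
  [0]=0x78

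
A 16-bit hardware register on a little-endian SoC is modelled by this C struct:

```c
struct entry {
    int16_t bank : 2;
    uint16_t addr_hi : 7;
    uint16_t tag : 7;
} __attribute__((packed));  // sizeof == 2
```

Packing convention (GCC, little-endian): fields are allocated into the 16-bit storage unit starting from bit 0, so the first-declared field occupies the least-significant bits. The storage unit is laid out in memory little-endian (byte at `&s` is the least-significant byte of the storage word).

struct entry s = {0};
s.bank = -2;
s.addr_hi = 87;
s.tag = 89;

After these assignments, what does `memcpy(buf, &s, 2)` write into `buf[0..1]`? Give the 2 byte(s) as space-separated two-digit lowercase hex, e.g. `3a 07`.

5e b3

bank:2 = -2 → 0x2 << 0 → word 0x0002
addr_hi:7 = 87 → 0x57 << 2 → word 0x015e
tag:7 = 89 → 0x59 << 9 → word 0xb35e
word = 0xb35e → little-endian bytes:
  [0]=0x5e  [1]=0xb3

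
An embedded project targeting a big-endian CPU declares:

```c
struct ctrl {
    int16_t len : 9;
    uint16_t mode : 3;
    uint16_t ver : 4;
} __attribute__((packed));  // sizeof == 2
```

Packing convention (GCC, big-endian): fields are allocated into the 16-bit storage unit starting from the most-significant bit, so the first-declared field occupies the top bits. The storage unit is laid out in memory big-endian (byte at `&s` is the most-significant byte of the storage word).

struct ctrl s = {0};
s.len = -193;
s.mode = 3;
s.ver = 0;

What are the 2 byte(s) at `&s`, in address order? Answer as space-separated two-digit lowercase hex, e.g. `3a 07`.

9f b0

len (9b) val=-193 bits=0x13f at bit 7: 0x9f80
mode (3b) val=3 bits=0x3 at bit 4: 0x9fb0
ver (4b) val=0 bits=0x0 at bit 0: 0x9fb0
word = 0x9fb0 → big-endian bytes:
  [0]=0x9f  [1]=0xb0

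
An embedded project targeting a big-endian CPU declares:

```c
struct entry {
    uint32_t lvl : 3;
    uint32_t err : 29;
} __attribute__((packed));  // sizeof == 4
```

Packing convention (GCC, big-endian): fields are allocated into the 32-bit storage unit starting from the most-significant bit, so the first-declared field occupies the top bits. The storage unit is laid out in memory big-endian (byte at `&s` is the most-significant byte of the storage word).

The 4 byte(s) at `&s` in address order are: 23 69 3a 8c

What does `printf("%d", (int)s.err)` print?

[0]=0x23 [1]=0x69 [2]=0x3a [3]=0x8c (big-endian) → word 0x23693a8c
lvl [29+:3] = (word>>29) & 0x7 = 1
err [0+:29] = (word>>0) & 0x1fffffff = 57227916  ←

57227916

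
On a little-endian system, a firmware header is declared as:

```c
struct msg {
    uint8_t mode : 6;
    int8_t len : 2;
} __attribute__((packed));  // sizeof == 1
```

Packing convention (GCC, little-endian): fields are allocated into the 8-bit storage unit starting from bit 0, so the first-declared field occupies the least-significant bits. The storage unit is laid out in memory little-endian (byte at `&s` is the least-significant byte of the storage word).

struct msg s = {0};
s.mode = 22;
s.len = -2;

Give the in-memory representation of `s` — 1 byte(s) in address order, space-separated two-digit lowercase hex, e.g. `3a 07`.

mode:6 = 22 → 0x16 << 0 → word 0x16
len:2 = -2 → 0x2 << 6 → word 0x96
word = 0x96 → little-endian bytes:
  [0]=0x96

96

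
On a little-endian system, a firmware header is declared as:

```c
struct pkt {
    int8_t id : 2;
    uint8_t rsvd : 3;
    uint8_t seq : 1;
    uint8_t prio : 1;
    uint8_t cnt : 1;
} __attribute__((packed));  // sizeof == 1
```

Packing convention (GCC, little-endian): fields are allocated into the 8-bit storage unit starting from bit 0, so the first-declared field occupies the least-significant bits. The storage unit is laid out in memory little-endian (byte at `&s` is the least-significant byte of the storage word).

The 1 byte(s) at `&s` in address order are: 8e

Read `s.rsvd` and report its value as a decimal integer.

3

[0]=0x8e (little-endian) → word 0x8e
id:2 @ bit 0 → (0x8e>>0)&0x3 = 0x2
rsvd:3 @ bit 2 → (0x8e>>2)&0x7 = 0x3  ←
seq:1 @ bit 5 → (0x8e>>5)&0x1 = 0x0
prio:1 @ bit 6 → (0x8e>>6)&0x1 = 0x0
cnt:1 @ bit 7 → (0x8e>>7)&0x1 = 0x1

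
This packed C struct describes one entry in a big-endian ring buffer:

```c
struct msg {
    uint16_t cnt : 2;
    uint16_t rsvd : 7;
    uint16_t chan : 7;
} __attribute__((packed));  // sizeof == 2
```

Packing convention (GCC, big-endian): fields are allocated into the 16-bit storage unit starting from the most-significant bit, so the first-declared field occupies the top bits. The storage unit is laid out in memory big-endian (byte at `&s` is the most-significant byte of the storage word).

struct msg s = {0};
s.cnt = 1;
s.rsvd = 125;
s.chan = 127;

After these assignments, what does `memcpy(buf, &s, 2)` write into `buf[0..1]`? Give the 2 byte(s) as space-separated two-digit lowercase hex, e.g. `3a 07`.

7e ff

cnt (2b) val=1 bits=0x1 at bit 14: 0x4000
rsvd (7b) val=125 bits=0x7d at bit 7: 0x7e80
chan (7b) val=127 bits=0x7f at bit 0: 0x7eff
word = 0x7eff → big-endian bytes:
  [0]=0x7e  [1]=0xff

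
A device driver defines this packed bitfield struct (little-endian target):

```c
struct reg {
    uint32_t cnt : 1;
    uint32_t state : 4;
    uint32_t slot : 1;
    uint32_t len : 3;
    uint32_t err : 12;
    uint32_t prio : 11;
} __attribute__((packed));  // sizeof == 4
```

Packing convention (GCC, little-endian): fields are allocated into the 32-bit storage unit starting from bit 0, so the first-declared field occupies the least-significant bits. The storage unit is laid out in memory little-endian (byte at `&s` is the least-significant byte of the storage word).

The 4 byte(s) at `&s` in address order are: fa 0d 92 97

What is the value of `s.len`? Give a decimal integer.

7

[0]=0xfa [1]=0x0d [2]=0x92 [3]=0x97 (little-endian) → word 0x97920dfa
cnt:1 @ bit 0 → (0x97920dfa>>0)&0x1 = 0x0
state:4 @ bit 1 → (0x97920dfa>>1)&0xf = 0xd
slot:1 @ bit 5 → (0x97920dfa>>5)&0x1 = 0x1
len:3 @ bit 6 → (0x97920dfa>>6)&0x7 = 0x7  ←
err:12 @ bit 9 → (0x97920dfa>>9)&0xfff = 0x906
prio:11 @ bit 21 → (0x97920dfa>>21)&0x7ff = 0x4bc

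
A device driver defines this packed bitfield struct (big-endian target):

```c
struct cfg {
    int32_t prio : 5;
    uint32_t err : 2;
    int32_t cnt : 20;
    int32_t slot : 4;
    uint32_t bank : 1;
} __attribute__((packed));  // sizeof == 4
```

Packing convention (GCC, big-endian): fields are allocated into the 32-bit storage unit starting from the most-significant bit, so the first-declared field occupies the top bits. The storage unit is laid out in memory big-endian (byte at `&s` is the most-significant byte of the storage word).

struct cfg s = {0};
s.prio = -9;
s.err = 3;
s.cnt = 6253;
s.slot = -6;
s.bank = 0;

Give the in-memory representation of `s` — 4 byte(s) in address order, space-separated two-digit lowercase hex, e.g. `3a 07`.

[27+:5] prio=-9 & 0x1f = 0x17; word=0xb8000000
[25+:2] err=3 & 0x3 = 0x3; word=0xbe000000
[5+:20] cnt=6253 & 0xfffff = 0x186d; word=0xbe030da0
[1+:4] slot=-6 & 0xf = 0xa; word=0xbe030db4
[0+:1] bank=0 & 0x1 = 0x0; word=0xbe030db4
word = 0xbe030db4 → big-endian bytes:
  [0]=0xbe  [1]=0x03  [2]=0x0d  [3]=0xb4

be 03 0d b4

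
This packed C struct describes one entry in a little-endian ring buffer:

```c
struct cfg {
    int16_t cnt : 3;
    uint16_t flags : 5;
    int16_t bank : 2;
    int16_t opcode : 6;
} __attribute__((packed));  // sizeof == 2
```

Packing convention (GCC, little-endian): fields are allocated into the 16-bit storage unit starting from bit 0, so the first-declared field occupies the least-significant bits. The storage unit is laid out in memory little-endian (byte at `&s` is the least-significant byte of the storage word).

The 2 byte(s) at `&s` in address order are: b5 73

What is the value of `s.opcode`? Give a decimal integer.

28

[0]=0xb5 [1]=0x73 (little-endian) → word 0x73b5
cnt [0+:3] = (word>>0) & 0x7 = 5
flags [3+:5] = (word>>3) & 0x1f = 22
bank [8+:2] = (word>>8) & 0x3 = 3
opcode [10+:6] = (word>>10) & 0x3f = 28  ←
opcode signed 6b, MSB=0: value = 28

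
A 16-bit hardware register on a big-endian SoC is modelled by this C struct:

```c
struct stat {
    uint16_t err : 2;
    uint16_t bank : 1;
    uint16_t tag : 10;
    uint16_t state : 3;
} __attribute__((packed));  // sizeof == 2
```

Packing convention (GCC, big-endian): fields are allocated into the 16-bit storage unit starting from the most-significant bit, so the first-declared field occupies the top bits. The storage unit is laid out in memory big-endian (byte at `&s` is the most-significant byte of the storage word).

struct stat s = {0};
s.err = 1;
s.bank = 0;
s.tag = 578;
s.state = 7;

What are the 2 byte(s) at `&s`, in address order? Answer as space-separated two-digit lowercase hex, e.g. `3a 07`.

52 17

[14+:2] err=1 & 0x3 = 0x1; word=0x4000
[13+:1] bank=0 & 0x1 = 0x0; word=0x4000
[3+:10] tag=578 & 0x3ff = 0x242; word=0x5210
[0+:3] state=7 & 0x7 = 0x7; word=0x5217
word = 0x5217 → big-endian bytes:
  [0]=0x52  [1]=0x17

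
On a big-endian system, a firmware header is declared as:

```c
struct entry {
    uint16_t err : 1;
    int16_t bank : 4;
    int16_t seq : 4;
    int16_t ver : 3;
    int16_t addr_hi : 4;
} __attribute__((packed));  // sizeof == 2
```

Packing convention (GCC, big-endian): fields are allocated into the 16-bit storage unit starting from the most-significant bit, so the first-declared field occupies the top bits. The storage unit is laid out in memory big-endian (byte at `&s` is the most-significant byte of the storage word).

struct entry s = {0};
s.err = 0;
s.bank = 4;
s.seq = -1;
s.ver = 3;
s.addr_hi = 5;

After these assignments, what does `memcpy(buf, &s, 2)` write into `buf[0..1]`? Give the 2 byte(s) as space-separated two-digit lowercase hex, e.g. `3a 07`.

err:1 = 0 → 0x0 << 15 → word 0x0000
bank:4 = 4 → 0x4 << 11 → word 0x2000
seq:4 = -1 → 0xf << 7 → word 0x2780
ver:3 = 3 → 0x3 << 4 → word 0x27b0
addr_hi:4 = 5 → 0x5 << 0 → word 0x27b5
word = 0x27b5 → big-endian bytes:
  [0]=0x27  [1]=0xb5

27 b5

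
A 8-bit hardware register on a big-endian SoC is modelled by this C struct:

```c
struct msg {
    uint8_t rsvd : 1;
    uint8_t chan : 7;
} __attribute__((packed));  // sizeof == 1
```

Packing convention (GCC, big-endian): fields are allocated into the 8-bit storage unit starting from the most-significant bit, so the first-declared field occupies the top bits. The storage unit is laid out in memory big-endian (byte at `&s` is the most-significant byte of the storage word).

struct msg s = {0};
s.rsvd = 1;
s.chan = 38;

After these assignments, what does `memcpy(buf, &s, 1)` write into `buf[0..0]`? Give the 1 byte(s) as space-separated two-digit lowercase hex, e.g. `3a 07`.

[7+:1] rsvd=1 & 0x1 = 0x1; word=0x80
[0+:7] chan=38 & 0x7f = 0x26; word=0xa6
word = 0xa6 → big-endian bytes:
  [0]=0xa6

a6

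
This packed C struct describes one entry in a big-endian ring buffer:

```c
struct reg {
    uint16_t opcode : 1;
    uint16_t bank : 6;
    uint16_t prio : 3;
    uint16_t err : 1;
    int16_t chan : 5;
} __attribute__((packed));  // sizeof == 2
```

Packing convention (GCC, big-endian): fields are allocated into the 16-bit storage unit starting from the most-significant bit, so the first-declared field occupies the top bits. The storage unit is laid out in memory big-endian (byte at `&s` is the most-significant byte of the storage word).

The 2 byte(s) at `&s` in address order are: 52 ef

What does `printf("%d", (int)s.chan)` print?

15

[0]=0x52 [1]=0xef (big-endian) → word 0x52ef
opcode [15+:1] = (word>>15) & 0x1 = 0
bank [9+:6] = (word>>9) & 0x3f = 41
prio [6+:3] = (word>>6) & 0x7 = 3
err [5+:1] = (word>>5) & 0x1 = 1
chan [0+:5] = (word>>0) & 0x1f = 15  ←
chan signed 5b, MSB=0: value = 15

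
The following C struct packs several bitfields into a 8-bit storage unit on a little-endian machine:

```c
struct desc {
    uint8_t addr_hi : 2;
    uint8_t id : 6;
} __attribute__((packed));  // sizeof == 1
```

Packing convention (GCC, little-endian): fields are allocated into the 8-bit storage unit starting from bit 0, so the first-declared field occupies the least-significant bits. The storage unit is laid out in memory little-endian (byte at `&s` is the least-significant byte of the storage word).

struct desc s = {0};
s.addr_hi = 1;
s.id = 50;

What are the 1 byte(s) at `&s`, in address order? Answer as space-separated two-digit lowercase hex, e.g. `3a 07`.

[0+:2] addr_hi=1 & 0x3 = 0x1; word=0x01
[2+:6] id=50 & 0x3f = 0x32; word=0xc9
word = 0xc9 → little-endian bytes:
  [0]=0xc9

c9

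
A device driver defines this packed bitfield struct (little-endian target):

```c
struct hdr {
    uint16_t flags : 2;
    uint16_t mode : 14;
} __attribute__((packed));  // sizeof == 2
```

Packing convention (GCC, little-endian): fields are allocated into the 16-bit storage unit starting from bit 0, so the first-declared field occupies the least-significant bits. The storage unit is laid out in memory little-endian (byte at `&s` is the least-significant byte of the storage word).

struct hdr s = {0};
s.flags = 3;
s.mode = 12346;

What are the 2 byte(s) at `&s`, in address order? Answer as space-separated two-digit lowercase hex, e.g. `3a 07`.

eb c0

flags (2b) val=3 bits=0x3 at bit 0: 0x0003
mode (14b) val=12346 bits=0x303a at bit 2: 0xc0eb
word = 0xc0eb → little-endian bytes:
  [0]=0xeb  [1]=0xc0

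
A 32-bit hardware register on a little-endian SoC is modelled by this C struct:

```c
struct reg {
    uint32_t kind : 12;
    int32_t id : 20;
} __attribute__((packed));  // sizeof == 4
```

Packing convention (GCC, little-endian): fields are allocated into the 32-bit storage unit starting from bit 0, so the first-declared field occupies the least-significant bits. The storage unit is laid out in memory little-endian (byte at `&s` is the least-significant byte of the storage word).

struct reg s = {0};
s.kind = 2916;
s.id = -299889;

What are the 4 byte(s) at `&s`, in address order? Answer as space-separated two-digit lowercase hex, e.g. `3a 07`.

[0+:12] kind=2916 & 0xfff = 0xb64; word=0x00000b64
[12+:20] id=-299889 & 0xfffff = 0xb6c8f; word=0xb6c8fb64
word = 0xb6c8fb64 → little-endian bytes:
  [0]=0x64  [1]=0xfb  [2]=0xc8  [3]=0xb6

64 fb c8 b6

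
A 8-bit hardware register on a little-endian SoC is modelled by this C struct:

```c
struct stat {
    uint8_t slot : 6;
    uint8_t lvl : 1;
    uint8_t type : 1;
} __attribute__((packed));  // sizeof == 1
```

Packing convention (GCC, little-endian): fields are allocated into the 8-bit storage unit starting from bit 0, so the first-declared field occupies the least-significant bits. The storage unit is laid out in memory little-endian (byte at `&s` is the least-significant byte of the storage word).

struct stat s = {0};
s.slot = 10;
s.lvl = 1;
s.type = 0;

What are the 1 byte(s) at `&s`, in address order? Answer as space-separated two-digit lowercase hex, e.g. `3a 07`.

slot (6b) val=10 bits=0xa at bit 0: 0x0a
lvl (1b) val=1 bits=0x1 at bit 6: 0x4a
type (1b) val=0 bits=0x0 at bit 7: 0x4a
word = 0x4a → little-endian bytes:
  [0]=0x4a

4a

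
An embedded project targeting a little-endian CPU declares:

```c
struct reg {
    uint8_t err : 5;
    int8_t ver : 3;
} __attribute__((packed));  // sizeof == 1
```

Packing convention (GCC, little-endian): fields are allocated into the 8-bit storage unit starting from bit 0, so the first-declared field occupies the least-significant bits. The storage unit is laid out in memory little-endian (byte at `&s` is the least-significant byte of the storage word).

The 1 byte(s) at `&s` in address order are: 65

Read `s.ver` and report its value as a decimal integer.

3

[0]=0x65 (little-endian) → word 0x65
err:5 @ bit 0 → (0x65>>0)&0x1f = 0x5
ver:3 @ bit 5 → (0x65>>5)&0x7 = 0x3  ←
ver signed 3b, MSB=0: value = 3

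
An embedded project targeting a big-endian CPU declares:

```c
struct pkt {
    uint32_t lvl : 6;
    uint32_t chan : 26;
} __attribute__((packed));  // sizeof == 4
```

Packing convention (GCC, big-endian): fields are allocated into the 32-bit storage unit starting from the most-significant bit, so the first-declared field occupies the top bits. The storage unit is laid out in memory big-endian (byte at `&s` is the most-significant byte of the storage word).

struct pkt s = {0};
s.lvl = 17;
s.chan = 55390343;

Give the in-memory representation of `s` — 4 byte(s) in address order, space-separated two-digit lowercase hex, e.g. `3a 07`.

47 4d 30 87

lvl:6 = 17 → 0x11 << 26 → word 0x44000000
chan:26 = 55390343 → 0x34d3087 << 0 → word 0x474d3087
word = 0x474d3087 → big-endian bytes:
  [0]=0x47  [1]=0x4d  [2]=0x30  [3]=0x87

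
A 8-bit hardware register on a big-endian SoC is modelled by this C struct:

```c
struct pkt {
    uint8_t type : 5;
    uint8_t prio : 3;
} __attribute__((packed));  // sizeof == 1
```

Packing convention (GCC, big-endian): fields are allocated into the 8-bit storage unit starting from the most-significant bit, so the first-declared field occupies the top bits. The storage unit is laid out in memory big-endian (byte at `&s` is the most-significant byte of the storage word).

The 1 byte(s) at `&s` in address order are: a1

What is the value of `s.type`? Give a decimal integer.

[0]=0xa1 (big-endian) → word 0xa1
type [3+:5] = (word>>3) & 0x1f = 20  ←
prio [0+:3] = (word>>0) & 0x7 = 1

20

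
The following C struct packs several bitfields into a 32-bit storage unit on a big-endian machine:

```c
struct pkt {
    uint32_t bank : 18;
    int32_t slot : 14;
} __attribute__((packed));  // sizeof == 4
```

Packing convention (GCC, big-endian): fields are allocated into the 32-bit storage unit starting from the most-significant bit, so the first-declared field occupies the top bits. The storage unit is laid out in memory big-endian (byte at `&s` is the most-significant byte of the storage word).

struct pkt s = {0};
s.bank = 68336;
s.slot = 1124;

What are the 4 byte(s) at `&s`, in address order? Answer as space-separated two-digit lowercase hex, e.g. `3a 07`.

[14+:18] bank=68336 & 0x3ffff = 0x10af0; word=0x42bc0000
[0+:14] slot=1124 & 0x3fff = 0x464; word=0x42bc0464
word = 0x42bc0464 → big-endian bytes:
  [0]=0x42  [1]=0xbc  [2]=0x04  [3]=0x64

42 bc 04 64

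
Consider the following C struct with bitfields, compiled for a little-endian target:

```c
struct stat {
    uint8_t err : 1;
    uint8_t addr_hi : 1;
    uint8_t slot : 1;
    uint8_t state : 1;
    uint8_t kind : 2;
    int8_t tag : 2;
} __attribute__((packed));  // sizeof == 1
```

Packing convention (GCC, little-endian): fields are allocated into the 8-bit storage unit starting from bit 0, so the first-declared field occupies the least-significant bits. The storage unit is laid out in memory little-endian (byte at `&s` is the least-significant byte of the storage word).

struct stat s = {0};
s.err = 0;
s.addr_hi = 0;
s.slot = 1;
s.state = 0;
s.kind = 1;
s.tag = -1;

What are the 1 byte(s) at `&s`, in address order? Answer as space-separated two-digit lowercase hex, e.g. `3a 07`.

d4

err (1b) val=0 bits=0x0 at bit 0: 0x00
addr_hi (1b) val=0 bits=0x0 at bit 1: 0x00
slot (1b) val=1 bits=0x1 at bit 2: 0x04
state (1b) val=0 bits=0x0 at bit 3: 0x04
kind (2b) val=1 bits=0x1 at bit 4: 0x14
tag (2b) val=-1 bits=0x3 at bit 6: 0xd4
word = 0xd4 → little-endian bytes:
  [0]=0xd4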